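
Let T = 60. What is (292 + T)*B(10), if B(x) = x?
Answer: 3520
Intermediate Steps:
(292 + T)*B(10) = (292 + 60)*10 = 352*10 = 3520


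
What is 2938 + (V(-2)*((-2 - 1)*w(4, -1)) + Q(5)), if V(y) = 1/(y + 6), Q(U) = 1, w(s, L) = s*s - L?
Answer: 11705/4 ≈ 2926.3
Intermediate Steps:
w(s, L) = s**2 - L
V(y) = 1/(6 + y)
2938 + (V(-2)*((-2 - 1)*w(4, -1)) + Q(5)) = 2938 + (((-2 - 1)*(4**2 - 1*(-1)))/(6 - 2) + 1) = 2938 + ((-3*(16 + 1))/4 + 1) = 2938 + ((-3*17)/4 + 1) = 2938 + ((1/4)*(-51) + 1) = 2938 + (-51/4 + 1) = 2938 - 47/4 = 11705/4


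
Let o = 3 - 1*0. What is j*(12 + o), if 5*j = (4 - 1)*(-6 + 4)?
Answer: -18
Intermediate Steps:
o = 3 (o = 3 + 0 = 3)
j = -6/5 (j = ((4 - 1)*(-6 + 4))/5 = (3*(-2))/5 = (⅕)*(-6) = -6/5 ≈ -1.2000)
j*(12 + o) = -6*(12 + 3)/5 = -6/5*15 = -18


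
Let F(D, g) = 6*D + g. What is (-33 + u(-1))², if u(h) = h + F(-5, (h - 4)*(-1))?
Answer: 3481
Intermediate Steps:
F(D, g) = g + 6*D
u(h) = -26 (u(h) = h + ((h - 4)*(-1) + 6*(-5)) = h + ((-4 + h)*(-1) - 30) = h + ((4 - h) - 30) = h + (-26 - h) = -26)
(-33 + u(-1))² = (-33 - 26)² = (-59)² = 3481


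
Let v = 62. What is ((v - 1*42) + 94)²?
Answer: 12996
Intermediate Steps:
((v - 1*42) + 94)² = ((62 - 1*42) + 94)² = ((62 - 42) + 94)² = (20 + 94)² = 114² = 12996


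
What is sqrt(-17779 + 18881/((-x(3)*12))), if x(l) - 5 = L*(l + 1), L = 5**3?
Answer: I*sqrt(163255825815)/3030 ≈ 133.35*I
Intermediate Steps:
L = 125
x(l) = 130 + 125*l (x(l) = 5 + 125*(l + 1) = 5 + 125*(1 + l) = 5 + (125 + 125*l) = 130 + 125*l)
sqrt(-17779 + 18881/((-x(3)*12))) = sqrt(-17779 + 18881/((-(130 + 125*3)*12))) = sqrt(-17779 + 18881/((-(130 + 375)*12))) = sqrt(-17779 + 18881/((-1*505*12))) = sqrt(-17779 + 18881/((-505*12))) = sqrt(-17779 + 18881/(-6060)) = sqrt(-17779 + 18881*(-1/6060)) = sqrt(-17779 - 18881/6060) = sqrt(-107759621/6060) = I*sqrt(163255825815)/3030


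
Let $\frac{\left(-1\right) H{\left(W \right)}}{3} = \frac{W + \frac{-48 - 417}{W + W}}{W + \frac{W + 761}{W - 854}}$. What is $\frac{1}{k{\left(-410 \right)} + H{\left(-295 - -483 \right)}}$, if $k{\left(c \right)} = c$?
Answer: $- \frac{23360692}{9648036497} \approx -0.0024213$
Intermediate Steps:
$H{\left(W \right)} = - \frac{3 \left(W - \frac{465}{2 W}\right)}{W + \frac{761 + W}{-854 + W}}$ ($H{\left(W \right)} = - 3 \frac{W + \frac{-48 - 417}{W + W}}{W + \frac{W + 761}{W - 854}} = - 3 \frac{W - \frac{465}{2 W}}{W + \frac{761 + W}{-854 + W}} = - \frac{3 \left(W - \frac{465}{2 W}\right)}{W + \frac{761 + W}{-854 + W}}$)
$\frac{1}{k{\left(-410 \right)} + H{\left(-295 - -483 \right)}} = \frac{1}{-410 + \frac{3 \left(-397110 - 2 \left(-295 - -483\right)^{3} + 465 \left(-295 - -483\right) + 1708 \left(-295 - -483\right)^{2}\right)}{2 \left(-295 - -483\right) \left(761 + \left(-295 - -483\right)^{2} - 853 \left(-295 - -483\right)\right)}} = \frac{1}{-410 + \frac{3 \left(-397110 - 2 \left(-295 + 483\right)^{3} + 465 \left(-295 + 483\right) + 1708 \left(-295 + 483\right)^{2}\right)}{2 \left(-295 + 483\right) \left(761 + \left(-295 + 483\right)^{2} - 853 \left(-295 + 483\right)\right)}} = \frac{1}{-410 + \frac{3 \left(-397110 - 2 \cdot 188^{3} + 465 \cdot 188 + 1708 \cdot 188^{2}\right)}{2 \cdot 188 \left(761 + 188^{2} - 160364\right)}} = \frac{1}{-410 + \frac{3}{2} \cdot \frac{1}{188} \frac{1}{761 + 35344 - 160364} \left(-397110 - 13289344 + 87420 + 1708 \cdot 35344\right)} = \frac{1}{-410 + \frac{3}{2} \cdot \frac{1}{188} \frac{1}{-124259} \left(-397110 - 13289344 + 87420 + 60367552\right)} = \frac{1}{-410 + \frac{3}{2} \cdot \frac{1}{188} \left(- \frac{1}{124259}\right) 46768518} = \frac{1}{-410 - \frac{70152777}{23360692}} = \frac{1}{- \frac{9648036497}{23360692}} = - \frac{23360692}{9648036497}$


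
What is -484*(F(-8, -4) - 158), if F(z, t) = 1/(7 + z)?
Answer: 76956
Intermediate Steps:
-484*(F(-8, -4) - 158) = -484*(1/(7 - 8) - 158) = -484*(1/(-1) - 158) = -484*(-1 - 158) = -484*(-159) = 76956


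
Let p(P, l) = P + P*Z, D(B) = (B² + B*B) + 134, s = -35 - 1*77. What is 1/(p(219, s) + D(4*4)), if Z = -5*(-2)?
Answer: 1/3055 ≈ 0.00032733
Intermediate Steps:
Z = 10
s = -112 (s = -35 - 77 = -112)
D(B) = 134 + 2*B² (D(B) = (B² + B²) + 134 = 2*B² + 134 = 134 + 2*B²)
p(P, l) = 11*P (p(P, l) = P + P*10 = P + 10*P = 11*P)
1/(p(219, s) + D(4*4)) = 1/(11*219 + (134 + 2*(4*4)²)) = 1/(2409 + (134 + 2*16²)) = 1/(2409 + (134 + 2*256)) = 1/(2409 + (134 + 512)) = 1/(2409 + 646) = 1/3055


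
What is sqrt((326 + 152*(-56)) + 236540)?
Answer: sqrt(228354) ≈ 477.86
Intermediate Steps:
sqrt((326 + 152*(-56)) + 236540) = sqrt((326 - 8512) + 236540) = sqrt(-8186 + 236540) = sqrt(228354)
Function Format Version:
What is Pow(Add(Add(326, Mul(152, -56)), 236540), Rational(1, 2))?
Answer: Pow(228354, Rational(1, 2)) ≈ 477.86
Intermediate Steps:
Pow(Add(Add(326, Mul(152, -56)), 236540), Rational(1, 2)) = Pow(Add(Add(326, -8512), 236540), Rational(1, 2)) = Pow(Add(-8186, 236540), Rational(1, 2)) = Pow(228354, Rational(1, 2))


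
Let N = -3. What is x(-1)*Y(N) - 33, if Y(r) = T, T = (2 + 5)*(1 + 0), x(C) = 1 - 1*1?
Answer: -33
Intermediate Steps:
x(C) = 0 (x(C) = 1 - 1 = 0)
T = 7 (T = 7*1 = 7)
Y(r) = 7
x(-1)*Y(N) - 33 = 0*7 - 33 = 0 - 33 = -33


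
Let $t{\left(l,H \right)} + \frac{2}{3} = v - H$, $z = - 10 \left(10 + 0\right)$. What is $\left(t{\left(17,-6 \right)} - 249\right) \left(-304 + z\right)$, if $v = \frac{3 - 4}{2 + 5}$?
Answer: $\frac{2068480}{21} \approx 98499.0$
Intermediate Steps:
$v = - \frac{1}{7} \approx -0.14286$
$z = -100$ ($z = \left(-10\right) 10 = -100$)
$t{\left(l,H \right)} = - \frac{17}{21} - H$ ($t{\left(l,H \right)} = - \frac{2}{3} - \left(\frac{1}{7} + H\right) = - \frac{17}{21} - H$)
$\left(t{\left(17,-6 \right)} - 249\right) \left(-304 + z\right) = \left(\left(- \frac{17}{21} - -6\right) - 249\right) \left(-304 - 100\right) = \left(\left(- \frac{17}{21} + 6\right) - 249\right) \left(-404\right) = \left(\frac{109}{21} - 249\right) \left(-404\right) = \left(- \frac{5120}{21}\right) \left(-404\right) = \frac{2068480}{21}$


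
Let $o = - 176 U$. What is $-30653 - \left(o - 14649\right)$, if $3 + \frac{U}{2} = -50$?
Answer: $-34660$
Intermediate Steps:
$U = -106$ ($U = -6 + 2 \left(-50\right) = -6 - 100 = -106$)
$o = 18656$ ($o = \left(-176\right) \left(-106\right) = 18656$)
$-30653 - \left(o - 14649\right) = -30653 - \left(18656 - 14649\right) = -30653 - 4007 = -34660$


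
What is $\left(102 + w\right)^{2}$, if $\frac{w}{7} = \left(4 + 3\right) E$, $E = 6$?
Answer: $156816$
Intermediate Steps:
$w = 294$ ($w = 7 \left(4 + 3\right) 6 = 7 \cdot 7 \cdot 6 = 7 \cdot 42 = 294$)
$\left(102 + w\right)^{2} = \left(102 + 294\right)^{2} = 396^{2} = 156816$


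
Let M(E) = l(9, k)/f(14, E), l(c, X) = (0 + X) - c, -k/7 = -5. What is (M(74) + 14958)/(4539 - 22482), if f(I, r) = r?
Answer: -553459/663891 ≈ -0.83366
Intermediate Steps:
k = 35 (k = -7*(-5) = 35)
l(c, X) = X - c
M(E) = 26/E (M(E) = (35 - 1*9)/E = (35 - 9)/E = 26/E)
(M(74) + 14958)/(4539 - 22482) = (26/74 + 14958)/(4539 - 22482) = (26*(1/74) + 14958)/(-17943) = (13/37 + 14958)*(-1/17943) = (553459/37)*(-1/17943) = -553459/663891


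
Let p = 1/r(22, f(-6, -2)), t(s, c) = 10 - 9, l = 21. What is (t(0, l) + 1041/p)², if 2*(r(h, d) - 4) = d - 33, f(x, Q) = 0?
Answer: 677196529/4 ≈ 1.6930e+8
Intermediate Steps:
t(s, c) = 1
r(h, d) = -25/2 + d/2 (r(h, d) = 4 + (d - 33)/2 = 4 + (-33 + d)/2 = 4 + (-33/2 + d/2) = -25/2 + d/2)
p = -2/25 (p = 1/(-25/2 + (½)*0) = 1/(-25/2 + 0) = 1/(-25/2) = -2/25 ≈ -0.080000)
(t(0, l) + 1041/p)² = (1 + 1041/(-2/25))² = (1 + 1041*(-25/2))² = (1 - 26025/2)² = (-26023/2)² = 677196529/4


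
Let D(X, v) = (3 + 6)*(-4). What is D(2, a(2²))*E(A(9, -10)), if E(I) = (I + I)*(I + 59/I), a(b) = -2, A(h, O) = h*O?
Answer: -587448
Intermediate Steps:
A(h, O) = O*h
D(X, v) = -36 (D(X, v) = 9*(-4) = -36)
E(I) = 2*I*(I + 59/I) (E(I) = (2*I)*(I + 59/I) = 2*I*(I + 59/I))
D(2, a(2²))*E(A(9, -10)) = -36*(118 + 2*(-10*9)²) = -36*(118 + 2*(-90)²) = -36*(118 + 2*8100) = -36*(118 + 16200) = -36*16318 = -587448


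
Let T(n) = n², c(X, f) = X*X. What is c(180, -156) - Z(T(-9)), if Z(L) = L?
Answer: 32319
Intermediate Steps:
c(X, f) = X²
c(180, -156) - Z(T(-9)) = 180² - 1*(-9)² = 32400 - 1*81 = 32400 - 81 = 32319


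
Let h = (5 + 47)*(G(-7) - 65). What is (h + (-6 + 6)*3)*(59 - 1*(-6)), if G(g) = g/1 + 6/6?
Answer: -239980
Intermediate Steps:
G(g) = 1 + g (G(g) = g*1 + 6*(⅙) = g + 1 = 1 + g)
h = -3692 (h = (5 + 47)*((1 - 7) - 65) = 52*(-6 - 65) = 52*(-71) = -3692)
(h + (-6 + 6)*3)*(59 - 1*(-6)) = (-3692 + (-6 + 6)*3)*(59 - 1*(-6)) = (-3692 + 0*3)*(59 + 6) = (-3692 + 0)*65 = -3692*65 = -239980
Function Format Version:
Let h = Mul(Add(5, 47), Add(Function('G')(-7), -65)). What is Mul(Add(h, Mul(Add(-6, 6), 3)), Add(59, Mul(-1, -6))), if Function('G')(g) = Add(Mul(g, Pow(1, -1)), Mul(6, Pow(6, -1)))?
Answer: -239980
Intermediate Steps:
Function('G')(g) = Add(1, g) (Function('G')(g) = Add(Mul(g, 1), Mul(6, Rational(1, 6))) = Add(g, 1) = Add(1, g))
h = -3692 (h = Mul(Add(5, 47), Add(Add(1, -7), -65)) = Mul(52, Add(-6, -65)) = Mul(52, -71) = -3692)
Mul(Add(h, Mul(Add(-6, 6), 3)), Add(59, Mul(-1, -6))) = Mul(Add(-3692, Mul(Add(-6, 6), 3)), Add(59, Mul(-1, -6))) = Mul(Add(-3692, Mul(0, 3)), Add(59, 6)) = Mul(Add(-3692, 0), 65) = Mul(-3692, 65) = -239980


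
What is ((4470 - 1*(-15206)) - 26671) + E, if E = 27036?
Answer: 20041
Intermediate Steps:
((4470 - 1*(-15206)) - 26671) + E = ((4470 - 1*(-15206)) - 26671) + 27036 = ((4470 + 15206) - 26671) + 27036 = (19676 - 26671) + 27036 = -6995 + 27036 = 20041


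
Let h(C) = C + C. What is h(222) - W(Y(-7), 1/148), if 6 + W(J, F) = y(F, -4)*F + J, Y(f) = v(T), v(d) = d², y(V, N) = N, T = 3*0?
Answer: 16651/37 ≈ 450.03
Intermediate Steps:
T = 0
Y(f) = 0 (Y(f) = 0² = 0)
h(C) = 2*C
W(J, F) = -6 + J - 4*F (W(J, F) = -6 + (-4*F + J) = -6 + (J - 4*F) = -6 + J - 4*F)
h(222) - W(Y(-7), 1/148) = 2*222 - (-6 + 0 - 4/148) = 444 - (-6 + 0 - 4*1/148) = 444 - (-6 + 0 - 1/37) = 444 - 1*(-223/37) = 444 + 223/37 = 16651/37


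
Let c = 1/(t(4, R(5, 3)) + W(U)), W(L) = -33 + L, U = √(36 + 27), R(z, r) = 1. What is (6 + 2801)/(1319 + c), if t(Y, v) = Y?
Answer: 320045719/150384173 + 2807*√7/451152519 ≈ 2.1282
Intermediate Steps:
U = 3*√7 (U = √63 = 3*√7 ≈ 7.9373)
c = 1/(-29 + 3*√7) (c = 1/(4 + (-33 + 3*√7)) = 1/(-29 + 3*√7) ≈ -0.047477)
(6 + 2801)/(1319 + c) = (6 + 2801)/(1319 + (-29/778 - 3*√7/778)) = 2807/(1026153/778 - 3*√7/778)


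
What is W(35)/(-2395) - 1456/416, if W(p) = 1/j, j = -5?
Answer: -83823/23950 ≈ -3.4999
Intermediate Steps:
W(p) = -⅕ (W(p) = 1/(-5) = -⅕)
W(35)/(-2395) - 1456/416 = -⅕/(-2395) - 1456/416 = -⅕*(-1/2395) - 1456*1/416 = 1/11975 - 7/2 = -83823/23950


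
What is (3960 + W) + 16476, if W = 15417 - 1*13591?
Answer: 22262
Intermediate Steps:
W = 1826 (W = 15417 - 13591 = 1826)
(3960 + W) + 16476 = (3960 + 1826) + 16476 = 5786 + 16476 = 22262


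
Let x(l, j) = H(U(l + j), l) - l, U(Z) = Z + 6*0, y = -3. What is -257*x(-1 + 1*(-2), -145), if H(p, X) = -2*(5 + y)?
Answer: 257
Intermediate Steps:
U(Z) = Z (U(Z) = Z + 0 = Z)
H(p, X) = -4 (H(p, X) = -2*(5 - 3) = -2*2 = -4)
x(l, j) = -4 - l
-257*x(-1 + 1*(-2), -145) = -257*(-4 - (-1 + 1*(-2))) = -257*(-4 - (-1 - 2)) = -257*(-4 - 1*(-3)) = -257*(-4 + 3) = -257*(-1) = 257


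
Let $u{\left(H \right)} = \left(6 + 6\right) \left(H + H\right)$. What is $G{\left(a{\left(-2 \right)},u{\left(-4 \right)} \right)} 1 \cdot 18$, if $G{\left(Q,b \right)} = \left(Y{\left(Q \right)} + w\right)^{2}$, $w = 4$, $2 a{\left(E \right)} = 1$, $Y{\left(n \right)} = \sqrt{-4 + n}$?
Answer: $225 + 72 i \sqrt{14} \approx 225.0 + 269.4 i$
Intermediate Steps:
$a{\left(E \right)} = \frac{1}{2}$ ($a{\left(E \right)} = \frac{1}{2} \cdot 1 = \frac{1}{2}$)
$u{\left(H \right)} = 24 H$ ($u{\left(H \right)} = 12 \cdot 2 H = 24 H$)
$G{\left(Q,b \right)} = \left(4 + \sqrt{-4 + Q}\right)^{2}$ ($G{\left(Q,b \right)} = \left(\sqrt{-4 + Q} + 4\right)^{2} = \left(4 + \sqrt{-4 + Q}\right)^{2}$)
$G{\left(a{\left(-2 \right)},u{\left(-4 \right)} \right)} 1 \cdot 18 = \left(4 + \sqrt{-4 + \frac{1}{2}}\right)^{2} \cdot 1 \cdot 18 = \left(4 + \sqrt{- \frac{7}{2}}\right)^{2} \cdot 1 \cdot 18 = \left(4 + \frac{i \sqrt{14}}{2}\right)^{2} \cdot 1 \cdot 18 = \left(4 + \frac{i \sqrt{14}}{2}\right)^{2} \cdot 18 = 18 \left(4 + \frac{i \sqrt{14}}{2}\right)^{2}$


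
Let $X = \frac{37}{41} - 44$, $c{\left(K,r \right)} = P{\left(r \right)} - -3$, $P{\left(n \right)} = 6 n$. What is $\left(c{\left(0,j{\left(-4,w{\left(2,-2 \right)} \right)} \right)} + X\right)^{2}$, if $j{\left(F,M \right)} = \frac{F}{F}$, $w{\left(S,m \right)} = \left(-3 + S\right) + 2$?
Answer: $\frac{1954404}{1681} \approx 1162.6$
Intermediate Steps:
$w{\left(S,m \right)} = -1 + S$
$j{\left(F,M \right)} = 1$
$c{\left(K,r \right)} = 3 + 6 r$ ($c{\left(K,r \right)} = 6 r - -3 = 6 r + 3 = 3 + 6 r$)
$X = - \frac{1767}{41}$ ($X = 37 \cdot \frac{1}{41} - 44 = \frac{37}{41} - 44 = - \frac{1767}{41} \approx -43.098$)
$\left(c{\left(0,j{\left(-4,w{\left(2,-2 \right)} \right)} \right)} + X\right)^{2} = \left(\left(3 + 6 \cdot 1\right) - \frac{1767}{41}\right)^{2} = \left(\left(3 + 6\right) - \frac{1767}{41}\right)^{2} = \left(9 - \frac{1767}{41}\right)^{2} = \left(- \frac{1398}{41}\right)^{2} = \frac{1954404}{1681}$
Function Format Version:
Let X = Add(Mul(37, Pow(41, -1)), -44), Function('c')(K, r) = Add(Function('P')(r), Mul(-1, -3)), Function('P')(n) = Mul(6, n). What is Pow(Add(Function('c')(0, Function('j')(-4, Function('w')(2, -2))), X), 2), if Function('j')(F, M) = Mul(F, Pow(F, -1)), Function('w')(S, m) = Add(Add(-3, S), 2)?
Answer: Rational(1954404, 1681) ≈ 1162.6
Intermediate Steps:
Function('w')(S, m) = Add(-1, S)
Function('j')(F, M) = 1
Function('c')(K, r) = Add(3, Mul(6, r)) (Function('c')(K, r) = Add(Mul(6, r), Mul(-1, -3)) = Add(Mul(6, r), 3) = Add(3, Mul(6, r)))
X = Rational(-1767, 41) (X = Add(Mul(37, Rational(1, 41)), -44) = Add(Rational(37, 41), -44) = Rational(-1767, 41) ≈ -43.098)
Pow(Add(Function('c')(0, Function('j')(-4, Function('w')(2, -2))), X), 2) = Pow(Add(Add(3, Mul(6, 1)), Rational(-1767, 41)), 2) = Pow(Add(Add(3, 6), Rational(-1767, 41)), 2) = Pow(Add(9, Rational(-1767, 41)), 2) = Pow(Rational(-1398, 41), 2) = Rational(1954404, 1681)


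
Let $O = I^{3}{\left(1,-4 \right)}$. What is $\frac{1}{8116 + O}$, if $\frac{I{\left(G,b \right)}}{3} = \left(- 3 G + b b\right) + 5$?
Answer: $\frac{1}{165580} \approx 6.0394 \cdot 10^{-6}$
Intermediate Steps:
$I{\left(G,b \right)} = 15 - 9 G + 3 b^{2}$ ($I{\left(G,b \right)} = 3 \left(\left(- 3 G + b b\right) + 5\right) = 3 \left(\left(- 3 G + b^{2}\right) + 5\right) = 3 \left(\left(b^{2} - 3 G\right) + 5\right) = 3 \left(5 + b^{2} - 3 G\right) = 15 - 9 G + 3 b^{2}$)
$O = 157464$ ($O = \left(15 - 9 + 3 \left(-4\right)^{2}\right)^{3} = \left(15 - 9 + 3 \cdot 16\right)^{3} = \left(15 - 9 + 48\right)^{3} = 54^{3} = 157464$)
$\frac{1}{8116 + O} = \frac{1}{8116 + 157464} = \frac{1}{165580}$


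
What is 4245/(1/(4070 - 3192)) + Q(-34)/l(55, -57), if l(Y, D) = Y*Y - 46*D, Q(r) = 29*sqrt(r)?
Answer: 3727110 + 29*I*sqrt(34)/5647 ≈ 3.7271e+6 + 0.029945*I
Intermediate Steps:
l(Y, D) = Y**2 - 46*D
4245/(1/(4070 - 3192)) + Q(-34)/l(55, -57) = 4245/(1/(4070 - 3192)) + (29*sqrt(-34))/(55**2 - 46*(-57)) = 4245/(1/878) + (29*(I*sqrt(34)))/(3025 + 2622) = 4245/(1/878) + (29*I*sqrt(34))/5647 = 4245*878 + (29*I*sqrt(34))*(1/5647) = 3727110 + 29*I*sqrt(34)/5647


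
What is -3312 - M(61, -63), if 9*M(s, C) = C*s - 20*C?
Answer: -3025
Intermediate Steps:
M(s, C) = -20*C/9 + C*s/9 (M(s, C) = (C*s - 20*C)/9 = (-20*C + C*s)/9 = -20*C/9 + C*s/9)
-3312 - M(61, -63) = -3312 - (-63)*(-20 + 61)/9 = -3312 - (-63)*41/9 = -3312 - 1*(-287) = -3312 + 287 = -3025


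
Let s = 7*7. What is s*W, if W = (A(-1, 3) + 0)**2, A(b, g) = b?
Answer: 49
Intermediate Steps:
s = 49
W = 1 (W = (-1 + 0)**2 = (-1)**2 = 1)
s*W = 49*1 = 49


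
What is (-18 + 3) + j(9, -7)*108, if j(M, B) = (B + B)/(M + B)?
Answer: -771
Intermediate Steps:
j(M, B) = 2*B/(B + M) (j(M, B) = (2*B)/(B + M) = 2*B/(B + M))
(-18 + 3) + j(9, -7)*108 = (-18 + 3) + (2*(-7)/(-7 + 9))*108 = -15 + (2*(-7)/2)*108 = -15 + (2*(-7)*(½))*108 = -15 - 7*108 = -15 - 756 = -771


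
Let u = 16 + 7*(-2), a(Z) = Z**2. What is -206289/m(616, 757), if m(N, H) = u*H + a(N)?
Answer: -22921/42330 ≈ -0.54148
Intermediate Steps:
u = 2 (u = 16 - 14 = 2)
m(N, H) = N**2 + 2*H (m(N, H) = 2*H + N**2 = N**2 + 2*H)
-206289/m(616, 757) = -206289/(616**2 + 2*757) = -206289/(379456 + 1514) = -206289/380970 = -206289*1/380970 = -22921/42330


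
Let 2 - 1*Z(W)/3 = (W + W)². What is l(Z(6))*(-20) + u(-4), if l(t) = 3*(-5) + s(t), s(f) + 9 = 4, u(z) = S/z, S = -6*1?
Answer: 803/2 ≈ 401.50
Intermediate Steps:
Z(W) = 6 - 12*W² (Z(W) = 6 - 3*(W + W)² = 6 - 3*4*W² = 6 - 12*W²)
S = -6
u(z) = -6/z
s(f) = -5 (s(f) = -9 + 4 = -5)
l(t) = -20 (l(t) = 3*(-5) - 5 = -15 - 5 = -20)
l(Z(6))*(-20) + u(-4) = -20*(-20) - 6/(-4) = 400 - 6*(-¼) = 400 + 3/2 = 803/2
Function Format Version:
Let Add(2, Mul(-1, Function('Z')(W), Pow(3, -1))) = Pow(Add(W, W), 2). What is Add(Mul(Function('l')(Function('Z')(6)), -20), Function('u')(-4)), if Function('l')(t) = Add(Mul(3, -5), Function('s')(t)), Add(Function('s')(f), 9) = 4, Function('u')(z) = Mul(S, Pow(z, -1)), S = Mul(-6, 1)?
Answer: Rational(803, 2) ≈ 401.50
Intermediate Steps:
Function('Z')(W) = Add(6, Mul(-12, Pow(W, 2))) (Function('Z')(W) = Add(6, Mul(-3, Pow(Add(W, W), 2))) = Add(6, Mul(-3, Pow(Mul(2, W), 2))) = Add(6, Mul(-3, Mul(4, Pow(W, 2)))) = Add(6, Mul(-12, Pow(W, 2))))
S = -6
Function('u')(z) = Mul(-6, Pow(z, -1))
Function('s')(f) = -5 (Function('s')(f) = Add(-9, 4) = -5)
Function('l')(t) = -20 (Function('l')(t) = Add(Mul(3, -5), -5) = Add(-15, -5) = -20)
Add(Mul(Function('l')(Function('Z')(6)), -20), Function('u')(-4)) = Add(Mul(-20, -20), Mul(-6, Pow(-4, -1))) = Add(400, Mul(-6, Rational(-1, 4))) = Add(400, Rational(3, 2)) = Rational(803, 2)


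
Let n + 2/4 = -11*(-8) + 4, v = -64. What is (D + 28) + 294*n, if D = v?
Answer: 26865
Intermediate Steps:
D = -64
n = 183/2 (n = -½ + (-11*(-8) + 4) = -½ + (88 + 4) = -½ + 92 = 183/2 ≈ 91.500)
(D + 28) + 294*n = (-64 + 28) + 294*(183/2) = -36 + 26901 = 26865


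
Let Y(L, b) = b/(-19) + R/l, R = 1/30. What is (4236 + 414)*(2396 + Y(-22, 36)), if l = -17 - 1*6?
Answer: 4864938655/437 ≈ 1.1133e+7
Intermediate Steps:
l = -23 (l = -17 - 6 = -23)
R = 1/30 ≈ 0.033333
Y(L, b) = -1/690 - b/19 (Y(L, b) = b/(-19) + (1/30)/(-23) = b*(-1/19) + (1/30)*(-1/23) = -b/19 - 1/690 = -1/690 - b/19)
(4236 + 414)*(2396 + Y(-22, 36)) = (4236 + 414)*(2396 + (-1/690 - 1/19*36)) = 4650*(2396 + (-1/690 - 36/19)) = 4650*(2396 - 24859/13110) = 4650*(31386701/13110) = 4864938655/437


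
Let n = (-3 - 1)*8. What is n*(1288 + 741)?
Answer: -64928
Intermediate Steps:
n = -32 (n = -4*8 = -32)
n*(1288 + 741) = -32*(1288 + 741) = -32*2029 = -64928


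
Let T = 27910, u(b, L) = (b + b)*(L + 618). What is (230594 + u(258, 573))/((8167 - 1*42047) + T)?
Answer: -84515/597 ≈ -141.57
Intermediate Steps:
u(b, L) = 2*b*(618 + L) (u(b, L) = (2*b)*(618 + L) = 2*b*(618 + L))
(230594 + u(258, 573))/((8167 - 1*42047) + T) = (230594 + 2*258*(618 + 573))/((8167 - 1*42047) + 27910) = (230594 + 2*258*1191)/((8167 - 42047) + 27910) = (230594 + 614556)/(-33880 + 27910) = 845150/(-5970) = 845150*(-1/5970) = -84515/597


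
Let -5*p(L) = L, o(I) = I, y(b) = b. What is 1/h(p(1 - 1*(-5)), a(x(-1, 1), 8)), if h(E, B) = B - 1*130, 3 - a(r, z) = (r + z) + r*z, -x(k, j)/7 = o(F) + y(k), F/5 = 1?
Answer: 1/117 ≈ 0.0085470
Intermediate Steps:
F = 5 (F = 5*1 = 5)
x(k, j) = -35 - 7*k (x(k, j) = -7*(5 + k) = -35 - 7*k)
a(r, z) = 3 - r - z - r*z (a(r, z) = 3 - ((r + z) + r*z) = 3 - (r + z + r*z) = 3 + (-r - z - r*z) = 3 - r - z - r*z)
p(L) = -L/5
h(E, B) = -130 + B (h(E, B) = B - 130 = -130 + B)
1/h(p(1 - 1*(-5)), a(x(-1, 1), 8)) = 1/(-130 + (3 - (-35 - 7*(-1)) - 1*8 - 1*(-35 - 7*(-1))*8)) = 1/(-130 + (3 - (-35 + 7) - 8 - 1*(-35 + 7)*8)) = 1/(-130 + (3 - 1*(-28) - 8 - 1*(-28)*8)) = 1/(-130 + (3 + 28 - 8 + 224)) = 1/(-130 + 247) = 1/117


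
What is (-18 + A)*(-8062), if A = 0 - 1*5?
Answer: 185426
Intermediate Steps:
A = -5 (A = 0 - 5 = -5)
(-18 + A)*(-8062) = (-18 - 5)*(-8062) = -23*(-8062) = 185426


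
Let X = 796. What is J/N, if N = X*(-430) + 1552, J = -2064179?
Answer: 2064179/340728 ≈ 6.0581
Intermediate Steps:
N = -340728 (N = 796*(-430) + 1552 = -342280 + 1552 = -340728)
J/N = -2064179/(-340728) = -2064179*(-1/340728) = 2064179/340728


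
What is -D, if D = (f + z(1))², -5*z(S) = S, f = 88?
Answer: -192721/25 ≈ -7708.8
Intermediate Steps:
z(S) = -S/5
D = 192721/25 (D = (88 - ⅕*1)² = (88 - ⅕)² = (439/5)² = 192721/25 ≈ 7708.8)
-D = -1*192721/25 = -192721/25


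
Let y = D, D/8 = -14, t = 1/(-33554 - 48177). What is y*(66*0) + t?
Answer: -1/81731 ≈ -1.2235e-5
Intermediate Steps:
t = -1/81731 (t = 1/(-81731) = -1/81731 ≈ -1.2235e-5)
D = -112 (D = 8*(-14) = -112)
y = -112
y*(66*0) + t = -7392*0 - 1/81731 = -112*0 - 1/81731 = 0 - 1/81731 = -1/81731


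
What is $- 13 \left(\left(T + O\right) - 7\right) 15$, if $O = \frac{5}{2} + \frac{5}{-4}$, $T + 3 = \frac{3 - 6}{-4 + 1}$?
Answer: $\frac{6045}{4} \approx 1511.3$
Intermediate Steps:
$T = -2$ ($T = -3 + \frac{3 - 6}{-4 + 1} = -3 - \frac{3}{-3} = -3 - -1 = -3 + 1 = -2$)
$O = \frac{5}{4}$ ($O = 5 \cdot \frac{1}{2} + 5 \left(- \frac{1}{4}\right) = \frac{5}{2} - \frac{5}{4} = \frac{5}{4} \approx 1.25$)
$- 13 \left(\left(T + O\right) - 7\right) 15 = - 13 \left(\left(-2 + \frac{5}{4}\right) - 7\right) 15 = - 13 \left(- \frac{3}{4} - 7\right) 15 = \left(-13\right) \left(- \frac{31}{4}\right) 15 = \frac{403}{4} \cdot 15 = \frac{6045}{4}$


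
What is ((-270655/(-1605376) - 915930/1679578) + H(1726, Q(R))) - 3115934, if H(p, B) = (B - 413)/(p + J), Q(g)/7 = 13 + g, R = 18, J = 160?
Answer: -3961384132394374817475/1271331010641152 ≈ -3.1159e+6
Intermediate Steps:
Q(g) = 91 + 7*g (Q(g) = 7*(13 + g) = 91 + 7*g)
H(p, B) = (-413 + B)/(160 + p) (H(p, B) = (B - 413)/(p + 160) = (-413 + B)/(160 + p))
((-270655/(-1605376) - 915930/1679578) + H(1726, Q(R))) - 3115934 = ((-270655/(-1605376) - 915930/1679578) + (-413 + (91 + 7*18))/(160 + 1726)) - 3115934 = ((-270655*(-1/1605376) - 915930*1/1679578) + (-413 + (91 + 126))/1886) - 3115934 = ((270655/1605376 - 457965/839789) + (-413 + 217)/1886) - 3115934 = (-507912928045/1348177105664 + (1/1886)*(-196)) - 3115934 = (-507912928045/1348177105664 - 98/943) - 3115934 = -611083247501507/1271331010641152 - 3115934 = -3961384132394374817475/1271331010641152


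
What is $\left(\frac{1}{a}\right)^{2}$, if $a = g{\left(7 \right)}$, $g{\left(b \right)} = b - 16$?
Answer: $\frac{1}{81} \approx 0.012346$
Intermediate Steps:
$g{\left(b \right)} = -16 + b$
$a = -9$ ($a = -16 + 7 = -9$)
$\left(\frac{1}{a}\right)^{2} = \left(\frac{1}{-9}\right)^{2} = \left(- \frac{1}{9}\right)^{2} = \frac{1}{81}$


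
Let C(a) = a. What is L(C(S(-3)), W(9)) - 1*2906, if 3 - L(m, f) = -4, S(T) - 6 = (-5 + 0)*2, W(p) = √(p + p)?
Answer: -2899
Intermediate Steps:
W(p) = √2*√p (W(p) = √(2*p) = √2*√p)
S(T) = -4 (S(T) = 6 + (-5 + 0)*2 = 6 - 5*2 = 6 - 10 = -4)
L(m, f) = 7 (L(m, f) = 3 - 1*(-4) = 3 + 4 = 7)
L(C(S(-3)), W(9)) - 1*2906 = 7 - 1*2906 = 7 - 2906 = -2899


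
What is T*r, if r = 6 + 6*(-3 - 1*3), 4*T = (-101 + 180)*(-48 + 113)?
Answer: -77025/2 ≈ -38513.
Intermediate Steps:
T = 5135/4 (T = ((-101 + 180)*(-48 + 113))/4 = (79*65)/4 = (1/4)*5135 = 5135/4 ≈ 1283.8)
r = -30 (r = 6 + 6*(-3 - 3) = 6 + 6*(-6) = 6 - 36 = -30)
T*r = (5135/4)*(-30) = -77025/2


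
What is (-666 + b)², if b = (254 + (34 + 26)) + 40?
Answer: 97344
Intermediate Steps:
b = 354 (b = (254 + 60) + 40 = 314 + 40 = 354)
(-666 + b)² = (-666 + 354)² = (-312)² = 97344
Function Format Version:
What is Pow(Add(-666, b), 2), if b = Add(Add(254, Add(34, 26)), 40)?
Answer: 97344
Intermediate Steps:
b = 354 (b = Add(Add(254, 60), 40) = Add(314, 40) = 354)
Pow(Add(-666, b), 2) = Pow(Add(-666, 354), 2) = Pow(-312, 2) = 97344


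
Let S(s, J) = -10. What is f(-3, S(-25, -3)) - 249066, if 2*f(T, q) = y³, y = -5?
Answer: -498257/2 ≈ -2.4913e+5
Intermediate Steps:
f(T, q) = -125/2 (f(T, q) = (½)*(-5)³ = (½)*(-125) = -125/2)
f(-3, S(-25, -3)) - 249066 = -125/2 - 249066 = -498257/2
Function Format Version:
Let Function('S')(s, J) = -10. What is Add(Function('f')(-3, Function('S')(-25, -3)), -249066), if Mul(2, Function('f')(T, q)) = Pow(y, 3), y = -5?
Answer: Rational(-498257, 2) ≈ -2.4913e+5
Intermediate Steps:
Function('f')(T, q) = Rational(-125, 2) (Function('f')(T, q) = Mul(Rational(1, 2), Pow(-5, 3)) = Mul(Rational(1, 2), -125) = Rational(-125, 2))
Add(Function('f')(-3, Function('S')(-25, -3)), -249066) = Add(Rational(-125, 2), -249066) = Rational(-498257, 2)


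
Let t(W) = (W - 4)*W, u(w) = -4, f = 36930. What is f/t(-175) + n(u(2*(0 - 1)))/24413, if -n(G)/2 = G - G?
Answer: 7386/6265 ≈ 1.1789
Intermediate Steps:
n(G) = 0 (n(G) = -2*(G - G) = -2*0 = 0)
t(W) = W*(-4 + W) (t(W) = (-4 + W)*W = W*(-4 + W))
f/t(-175) + n(u(2*(0 - 1)))/24413 = 36930/((-175*(-4 - 175))) + 0/24413 = 36930/((-175*(-179))) + 0*(1/24413) = 36930/31325 + 0 = 36930*(1/31325) + 0 = 7386/6265 + 0 = 7386/6265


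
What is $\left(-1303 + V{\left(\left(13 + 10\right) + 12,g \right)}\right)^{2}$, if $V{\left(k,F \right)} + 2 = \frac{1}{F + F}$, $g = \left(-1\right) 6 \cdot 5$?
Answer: $\frac{6131046601}{3600} \approx 1.7031 \cdot 10^{6}$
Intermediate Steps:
$g = -30$ ($g = \left(-6\right) 5 = -30$)
$V{\left(k,F \right)} = -2 + \frac{1}{2 F}$ ($V{\left(k,F \right)} = -2 + \frac{1}{F + F} = -2 + \frac{1}{2 F}$)
$\left(-1303 + V{\left(\left(13 + 10\right) + 12,g \right)}\right)^{2} = \left(-1303 - \left(2 - \frac{1}{2 \left(-30\right)}\right)\right)^{2} = \left(-1303 + \left(-2 + \frac{1}{2} \left(- \frac{1}{30}\right)\right)\right)^{2} = \left(-1303 - \frac{121}{60}\right)^{2} = \left(- \frac{78301}{60}\right)^{2} = \frac{6131046601}{3600}$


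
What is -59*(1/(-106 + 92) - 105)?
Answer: 86789/14 ≈ 6199.2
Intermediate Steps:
-59*(1/(-106 + 92) - 105) = -59*(1/(-14) - 105) = -59*(-1/14 - 105) = -59*(-1471/14) = 86789/14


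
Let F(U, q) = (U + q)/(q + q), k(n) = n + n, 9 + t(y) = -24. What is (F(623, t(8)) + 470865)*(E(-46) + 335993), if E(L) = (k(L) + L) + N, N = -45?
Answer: 5217899732500/33 ≈ 1.5812e+11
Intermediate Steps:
t(y) = -33 (t(y) = -9 - 24 = -33)
k(n) = 2*n
E(L) = -45 + 3*L (E(L) = (2*L + L) - 45 = 3*L - 45 = -45 + 3*L)
F(U, q) = (U + q)/(2*q) (F(U, q) = (U + q)/((2*q)) = (U + q)*(1/(2*q)) = (U + q)/(2*q))
(F(623, t(8)) + 470865)*(E(-46) + 335993) = ((½)*(623 - 33)/(-33) + 470865)*((-45 + 3*(-46)) + 335993) = ((½)*(-1/33)*590 + 470865)*((-45 - 138) + 335993) = (-295/33 + 470865)*(-183 + 335993) = (15538250/33)*335810 = 5217899732500/33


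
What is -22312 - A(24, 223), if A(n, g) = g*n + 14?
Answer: -27678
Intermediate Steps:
A(n, g) = 14 + g*n
-22312 - A(24, 223) = -22312 - (14 + 223*24) = -22312 - (14 + 5352) = -22312 - 1*5366 = -22312 - 5366 = -27678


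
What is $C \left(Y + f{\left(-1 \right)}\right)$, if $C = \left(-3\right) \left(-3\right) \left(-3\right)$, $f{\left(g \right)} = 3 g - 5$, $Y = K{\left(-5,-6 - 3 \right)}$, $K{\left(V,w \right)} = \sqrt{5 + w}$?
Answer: $216 - 54 i \approx 216.0 - 54.0 i$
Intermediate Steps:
$Y = 2 i$ ($Y = \sqrt{5 - 9} = \sqrt{-4} = 2 i \approx 2.0 i$)
$f{\left(g \right)} = -5 + 3 g$
$C = -27$ ($C = 9 \left(-3\right) = -27$)
$C \left(Y + f{\left(-1 \right)}\right) = - 27 \left(2 i + \left(-5 + 3 \left(-1\right)\right)\right) = - 27 \left(2 i - 8\right) = - 27 \left(-8 + 2 i\right) = 216 - 54 i$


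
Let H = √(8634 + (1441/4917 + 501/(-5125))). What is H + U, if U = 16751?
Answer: 16751 + √1812527670681030/458175 ≈ 16844.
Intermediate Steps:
H = √1812527670681030/458175 (H = √(8634 + (1441*(1/4917) + 501*(-1/5125))) = √(8634 + (131/447 - 501/5125)) = √(8634 + 447428/2290875) = √(19779862178/2290875) = √1812527670681030/458175 ≈ 92.920)
H + U = √1812527670681030/458175 + 16751 = 16751 + √1812527670681030/458175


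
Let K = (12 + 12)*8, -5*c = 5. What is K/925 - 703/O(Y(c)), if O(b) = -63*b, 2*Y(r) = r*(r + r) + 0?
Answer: 662371/58275 ≈ 11.366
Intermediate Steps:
c = -1 (c = -⅕*5 = -1)
K = 192 (K = 24*8 = 192)
Y(r) = r² (Y(r) = (r*(r + r) + 0)/2 = (r*(2*r) + 0)/2 = (2*r² + 0)/2 = (2*r²)/2 = r²)
K/925 - 703/O(Y(c)) = 192/925 - 703/((-63*(-1)²)) = 192*(1/925) - 703/((-63*1)) = 192/925 - 703/(-63) = 192/925 - 703*(-1/63) = 192/925 + 703/63 = 662371/58275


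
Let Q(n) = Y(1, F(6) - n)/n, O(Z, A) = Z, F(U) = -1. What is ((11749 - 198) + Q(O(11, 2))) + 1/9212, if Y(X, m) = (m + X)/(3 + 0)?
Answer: 319214227/27636 ≈ 11551.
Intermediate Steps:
Y(X, m) = X/3 + m/3 (Y(X, m) = (X + m)/3 = (X + m)*(1/3) = X/3 + m/3)
Q(n) = -1/3 (Q(n) = ((1/3)*1 + (-1 - n)/3)/n = (1/3 + (-1/3 - n/3))/n = (-n/3)/n = -1/3)
((11749 - 198) + Q(O(11, 2))) + 1/9212 = ((11749 - 198) - 1/3) + 1/9212 = (11551 - 1/3) + 1/9212 = 34652/3 + 1/9212 = 319214227/27636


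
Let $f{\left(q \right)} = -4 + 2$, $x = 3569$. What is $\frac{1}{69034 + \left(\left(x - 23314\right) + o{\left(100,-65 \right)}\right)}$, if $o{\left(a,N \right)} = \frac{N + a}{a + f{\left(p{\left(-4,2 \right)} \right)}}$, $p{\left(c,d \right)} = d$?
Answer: $\frac{14}{690051} \approx 2.0288 \cdot 10^{-5}$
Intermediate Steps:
$f{\left(q \right)} = -2$
$o{\left(a,N \right)} = \frac{N + a}{-2 + a}$ ($o{\left(a,N \right)} = \frac{N + a}{a - 2} = \frac{N + a}{-2 + a}$)
$\frac{1}{69034 + \left(\left(x - 23314\right) + o{\left(100,-65 \right)}\right)} = \frac{1}{69034 + \left(\left(3569 - 23314\right) + \frac{-65 + 100}{-2 + 100}\right)} = \frac{1}{69034 - \left(19745 - \frac{1}{98} \cdot 35\right)} = \frac{1}{69034 + \left(-19745 + \frac{1}{98} \cdot 35\right)} = \frac{1}{69034 + \left(-19745 + \frac{5}{14}\right)} = \frac{1}{69034 - \frac{276425}{14}} = \frac{1}{\frac{690051}{14}} = \frac{14}{690051}$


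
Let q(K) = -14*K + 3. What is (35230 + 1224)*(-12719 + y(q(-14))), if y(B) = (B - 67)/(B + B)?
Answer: -92265620810/199 ≈ -4.6365e+8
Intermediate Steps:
q(K) = 3 - 14*K
y(B) = (-67 + B)/(2*B) (y(B) = (-67 + B)/((2*B)) = (-67 + B)*(1/(2*B)) = (-67 + B)/(2*B))
(35230 + 1224)*(-12719 + y(q(-14))) = (35230 + 1224)*(-12719 + (-67 + (3 - 14*(-14)))/(2*(3 - 14*(-14)))) = 36454*(-12719 + (-67 + (3 + 196))/(2*(3 + 196))) = 36454*(-12719 + (½)*(-67 + 199)/199) = 36454*(-12719 + (½)*(1/199)*132) = 36454*(-12719 + 66/199) = 36454*(-2531015/199) = -92265620810/199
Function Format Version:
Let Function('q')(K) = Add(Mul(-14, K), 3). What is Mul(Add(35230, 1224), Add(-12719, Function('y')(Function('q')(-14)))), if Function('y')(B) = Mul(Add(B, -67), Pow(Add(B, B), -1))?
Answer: Rational(-92265620810, 199) ≈ -4.6365e+8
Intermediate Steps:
Function('q')(K) = Add(3, Mul(-14, K))
Function('y')(B) = Mul(Rational(1, 2), Pow(B, -1), Add(-67, B)) (Function('y')(B) = Mul(Add(-67, B), Pow(Mul(2, B), -1)) = Mul(Add(-67, B), Mul(Rational(1, 2), Pow(B, -1))) = Mul(Rational(1, 2), Pow(B, -1), Add(-67, B)))
Mul(Add(35230, 1224), Add(-12719, Function('y')(Function('q')(-14)))) = Mul(Add(35230, 1224), Add(-12719, Mul(Rational(1, 2), Pow(Add(3, Mul(-14, -14)), -1), Add(-67, Add(3, Mul(-14, -14)))))) = Mul(36454, Add(-12719, Mul(Rational(1, 2), Pow(Add(3, 196), -1), Add(-67, Add(3, 196))))) = Mul(36454, Add(-12719, Mul(Rational(1, 2), Pow(199, -1), Add(-67, 199)))) = Mul(36454, Add(-12719, Mul(Rational(1, 2), Rational(1, 199), 132))) = Mul(36454, Add(-12719, Rational(66, 199))) = Mul(36454, Rational(-2531015, 199)) = Rational(-92265620810, 199)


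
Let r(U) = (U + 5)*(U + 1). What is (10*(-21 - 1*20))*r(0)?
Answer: -2050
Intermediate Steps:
r(U) = (1 + U)*(5 + U) (r(U) = (5 + U)*(1 + U) = (1 + U)*(5 + U))
(10*(-21 - 1*20))*r(0) = (10*(-21 - 1*20))*(5 + 0² + 6*0) = (10*(-21 - 20))*(5 + 0 + 0) = (10*(-41))*5 = -410*5 = -2050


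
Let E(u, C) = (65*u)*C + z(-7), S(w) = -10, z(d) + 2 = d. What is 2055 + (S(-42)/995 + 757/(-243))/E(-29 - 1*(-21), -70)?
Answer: 3616305800156/1759759587 ≈ 2055.0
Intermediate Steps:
z(d) = -2 + d
E(u, C) = -9 + 65*C*u (E(u, C) = (65*u)*C + (-2 - 7) = 65*C*u - 9 = -9 + 65*C*u)
2055 + (S(-42)/995 + 757/(-243))/E(-29 - 1*(-21), -70) = 2055 + (-10/995 + 757/(-243))/(-9 + 65*(-70)*(-29 - 1*(-21))) = 2055 + (-10*1/995 + 757*(-1/243))/(-9 + 65*(-70)*(-29 + 21)) = 2055 + (-2/199 - 757/243)/(-9 + 65*(-70)*(-8)) = 2055 - 151129/(48357*(-9 + 36400)) = 2055 - 151129/48357/36391 = 2055 - 151129/48357*1/36391 = 2055 - 151129/1759759587 = 3616305800156/1759759587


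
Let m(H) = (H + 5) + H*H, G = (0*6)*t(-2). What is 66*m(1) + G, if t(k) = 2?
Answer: 462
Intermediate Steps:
G = 0 (G = (0*6)*2 = 0*2 = 0)
m(H) = 5 + H + H**2 (m(H) = (5 + H) + H**2 = 5 + H + H**2)
66*m(1) + G = 66*(5 + 1 + 1**2) + 0 = 66*(5 + 1 + 1) + 0 = 66*7 + 0 = 462 + 0 = 462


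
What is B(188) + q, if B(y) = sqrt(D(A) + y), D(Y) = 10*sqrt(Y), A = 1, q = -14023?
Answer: -14023 + 3*sqrt(22) ≈ -14009.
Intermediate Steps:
B(y) = sqrt(10 + y) (B(y) = sqrt(10*sqrt(1) + y) = sqrt(10*1 + y) = sqrt(10 + y))
B(188) + q = sqrt(10 + 188) - 14023 = sqrt(198) - 14023 = 3*sqrt(22) - 14023 = -14023 + 3*sqrt(22)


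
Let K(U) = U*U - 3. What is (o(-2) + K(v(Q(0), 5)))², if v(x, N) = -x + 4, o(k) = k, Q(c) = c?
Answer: 121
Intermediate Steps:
v(x, N) = 4 - x
K(U) = -3 + U² (K(U) = U² - 3 = -3 + U²)
(o(-2) + K(v(Q(0), 5)))² = (-2 + (-3 + (4 - 1*0)²))² = (-2 + (-3 + (4 + 0)²))² = (-2 + (-3 + 4²))² = (-2 + (-3 + 16))² = (-2 + 13)² = 11² = 121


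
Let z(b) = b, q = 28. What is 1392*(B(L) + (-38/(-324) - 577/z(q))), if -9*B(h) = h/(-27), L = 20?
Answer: -16106948/567 ≈ -28407.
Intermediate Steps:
B(h) = h/243 (B(h) = -h/(9*(-27)) = -h*(-1)/(9*27) = -(-1)*h/243 = h/243)
1392*(B(L) + (-38/(-324) - 577/z(q))) = 1392*((1/243)*20 + (-38/(-324) - 577/28)) = 1392*(20/243 + (-38*(-1/324) - 577*1/28)) = 1392*(20/243 + (19/162 - 577/28)) = 1392*(20/243 - 46471/2268) = 1392*(-138853/6804) = -16106948/567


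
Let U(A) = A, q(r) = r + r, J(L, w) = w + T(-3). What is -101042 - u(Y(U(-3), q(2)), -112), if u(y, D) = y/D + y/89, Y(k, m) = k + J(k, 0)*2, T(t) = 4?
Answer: -1007186771/9968 ≈ -1.0104e+5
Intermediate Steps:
J(L, w) = 4 + w (J(L, w) = w + 4 = 4 + w)
q(r) = 2*r
Y(k, m) = 8 + k (Y(k, m) = k + (4 + 0)*2 = k + 4*2 = k + 8 = 8 + k)
u(y, D) = y/89 + y/D (u(y, D) = y/D + y*(1/89) = y/D + y/89 = y/89 + y/D)
-101042 - u(Y(U(-3), q(2)), -112) = -101042 - ((8 - 3)/89 + (8 - 3)/(-112)) = -101042 - ((1/89)*5 + 5*(-1/112)) = -101042 - (5/89 - 5/112) = -101042 - 1*115/9968 = -101042 - 115/9968 = -1007186771/9968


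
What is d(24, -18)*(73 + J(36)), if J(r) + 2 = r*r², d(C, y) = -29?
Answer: -1355083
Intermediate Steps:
J(r) = -2 + r³ (J(r) = -2 + r*r² = -2 + r³)
d(24, -18)*(73 + J(36)) = -29*(73 + (-2 + 36³)) = -29*(73 + (-2 + 46656)) = -29*(73 + 46654) = -29*46727 = -1355083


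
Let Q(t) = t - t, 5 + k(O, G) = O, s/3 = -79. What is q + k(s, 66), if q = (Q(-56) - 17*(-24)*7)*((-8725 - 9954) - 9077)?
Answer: -79271378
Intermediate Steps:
s = -237 (s = 3*(-79) = -237)
k(O, G) = -5 + O
Q(t) = 0
q = -79271136 (q = (0 - 17*(-24)*7)*((-8725 - 9954) - 9077) = (0 + 408*7)*(-18679 - 9077) = (0 + 2856)*(-27756) = 2856*(-27756) = -79271136)
q + k(s, 66) = -79271136 + (-5 - 237) = -79271136 - 242 = -79271378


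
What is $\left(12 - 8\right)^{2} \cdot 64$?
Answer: $1024$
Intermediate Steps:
$\left(12 - 8\right)^{2} \cdot 64 = 4^{2} \cdot 64 = 16 \cdot 64 = 1024$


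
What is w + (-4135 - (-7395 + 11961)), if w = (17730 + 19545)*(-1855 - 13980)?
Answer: -590258326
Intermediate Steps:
w = -590249625 (w = 37275*(-15835) = -590249625)
w + (-4135 - (-7395 + 11961)) = -590249625 + (-4135 - (-7395 + 11961)) = -590249625 + (-4135 - 1*4566) = -590249625 + (-4135 - 4566) = -590249625 - 8701 = -590258326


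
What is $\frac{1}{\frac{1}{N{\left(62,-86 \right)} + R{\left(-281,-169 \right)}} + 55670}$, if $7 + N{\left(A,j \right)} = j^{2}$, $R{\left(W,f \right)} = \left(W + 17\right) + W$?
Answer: $\frac{6844}{381005481} \approx 1.7963 \cdot 10^{-5}$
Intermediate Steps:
$R{\left(W,f \right)} = 17 + 2 W$ ($R{\left(W,f \right)} = \left(17 + W\right) + W = 17 + 2 W$)
$N{\left(A,j \right)} = -7 + j^{2}$
$\frac{1}{\frac{1}{N{\left(62,-86 \right)} + R{\left(-281,-169 \right)}} + 55670} = \frac{1}{\frac{1}{\left(-7 + \left(-86\right)^{2}\right) + \left(17 + 2 \left(-281\right)\right)} + 55670} = \frac{1}{\frac{1}{\left(-7 + 7396\right) + \left(17 - 562\right)} + 55670} = \frac{1}{\frac{1}{7389 - 545} + 55670} = \frac{1}{\frac{1}{6844} + 55670} = \frac{1}{\frac{381005481}{6844}} = \frac{6844}{381005481}$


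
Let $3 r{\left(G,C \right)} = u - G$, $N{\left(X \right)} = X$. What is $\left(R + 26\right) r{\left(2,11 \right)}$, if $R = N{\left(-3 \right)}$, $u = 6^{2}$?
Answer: $\frac{782}{3} \approx 260.67$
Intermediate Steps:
$u = 36$
$R = -3$
$r{\left(G,C \right)} = 12 - \frac{G}{3}$ ($r{\left(G,C \right)} = \frac{36 - G}{3} = 12 - \frac{G}{3}$)
$\left(R + 26\right) r{\left(2,11 \right)} = \left(-3 + 26\right) \left(12 - \frac{2}{3}\right) = 23 \left(12 - \frac{2}{3}\right) = 23 \cdot \frac{34}{3} = \frac{782}{3}$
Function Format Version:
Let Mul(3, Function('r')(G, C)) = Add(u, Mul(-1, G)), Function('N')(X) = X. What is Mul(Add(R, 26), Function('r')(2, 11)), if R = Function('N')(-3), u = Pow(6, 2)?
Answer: Rational(782, 3) ≈ 260.67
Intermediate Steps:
u = 36
R = -3
Function('r')(G, C) = Add(12, Mul(Rational(-1, 3), G)) (Function('r')(G, C) = Mul(Rational(1, 3), Add(36, Mul(-1, G))) = Add(12, Mul(Rational(-1, 3), G)))
Mul(Add(R, 26), Function('r')(2, 11)) = Mul(Add(-3, 26), Add(12, Mul(Rational(-1, 3), 2))) = Mul(23, Add(12, Rational(-2, 3))) = Mul(23, Rational(34, 3)) = Rational(782, 3)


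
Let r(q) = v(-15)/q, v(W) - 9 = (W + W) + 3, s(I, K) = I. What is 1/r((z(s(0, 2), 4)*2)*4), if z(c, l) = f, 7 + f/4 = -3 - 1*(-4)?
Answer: 32/3 ≈ 10.667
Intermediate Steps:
f = -24 (f = -28 + 4*(-3 - 1*(-4)) = -28 + 4*(-3 + 4) = -28 + 4*1 = -28 + 4 = -24)
z(c, l) = -24
v(W) = 12 + 2*W (v(W) = 9 + ((W + W) + 3) = 9 + (2*W + 3) = 9 + (3 + 2*W) = 12 + 2*W)
r(q) = -18/q (r(q) = (12 + 2*(-15))/q = (12 - 30)/q = -18/q)
1/r((z(s(0, 2), 4)*2)*4) = 1/(-18/(-24*2*4)) = 1/(-18/((-48*4))) = 1/(-18/(-192)) = 1/(-18*(-1/192)) = 1/(3/32) = 32/3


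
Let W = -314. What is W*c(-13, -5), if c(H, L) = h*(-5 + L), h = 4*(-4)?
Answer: -50240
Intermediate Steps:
h = -16
c(H, L) = 80 - 16*L (c(H, L) = -16*(-5 + L) = 80 - 16*L)
W*c(-13, -5) = -314*(80 - 16*(-5)) = -314*(80 + 80) = -314*160 = -50240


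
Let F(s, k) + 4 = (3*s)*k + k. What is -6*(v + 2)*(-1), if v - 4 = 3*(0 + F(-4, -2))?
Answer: 360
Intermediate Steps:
F(s, k) = -4 + k + 3*k*s (F(s, k) = -4 + ((3*s)*k + k) = -4 + (3*k*s + k) = -4 + (k + 3*k*s) = -4 + k + 3*k*s)
v = 58 (v = 4 + 3*(0 + (-4 - 2 + 3*(-2)*(-4))) = 4 + 3*(0 + (-4 - 2 + 24)) = 4 + 3*(0 + 18) = 4 + 3*18 = 4 + 54 = 58)
-6*(v + 2)*(-1) = -6*(58 + 2)*(-1) = -6*60*(-1) = -360*(-1) = 360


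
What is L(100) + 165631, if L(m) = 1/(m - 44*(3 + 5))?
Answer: 41739011/252 ≈ 1.6563e+5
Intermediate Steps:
L(m) = 1/(-352 + m) (L(m) = 1/(m - 44*8) = 1/(m - 352) = 1/(-352 + m))
L(100) + 165631 = 1/(-352 + 100) + 165631 = 1/(-252) + 165631 = -1/252 + 165631 = 41739011/252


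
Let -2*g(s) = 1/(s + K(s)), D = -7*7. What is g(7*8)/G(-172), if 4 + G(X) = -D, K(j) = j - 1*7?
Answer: -1/9450 ≈ -0.00010582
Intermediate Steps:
D = -49
K(j) = -7 + j (K(j) = j - 7 = -7 + j)
g(s) = -1/(2*(-7 + 2*s)) (g(s) = -1/(2*(s + (-7 + s))) = -1/(2*(-7 + 2*s)))
G(X) = 45 (G(X) = -4 - 1*(-49) = -4 + 49 = 45)
g(7*8)/G(-172) = -1/(-14 + 4*(7*8))/45 = -1/(-14 + 4*56)*(1/45) = -1/(-14 + 224)*(1/45) = -1/210*(1/45) = -1*1/210*(1/45) = -1/210*1/45 = -1/9450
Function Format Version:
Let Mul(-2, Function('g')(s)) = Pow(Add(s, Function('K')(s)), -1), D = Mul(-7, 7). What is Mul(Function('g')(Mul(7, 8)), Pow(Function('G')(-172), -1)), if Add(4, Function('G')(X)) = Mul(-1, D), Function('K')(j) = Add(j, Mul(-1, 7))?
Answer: Rational(-1, 9450) ≈ -0.00010582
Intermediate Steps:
D = -49
Function('K')(j) = Add(-7, j) (Function('K')(j) = Add(j, -7) = Add(-7, j))
Function('g')(s) = Mul(Rational(-1, 2), Pow(Add(-7, Mul(2, s)), -1)) (Function('g')(s) = Mul(Rational(-1, 2), Pow(Add(s, Add(-7, s)), -1)) = Mul(Rational(-1, 2), Pow(Add(-7, Mul(2, s)), -1)))
Function('G')(X) = 45 (Function('G')(X) = Add(-4, Mul(-1, -49)) = Add(-4, 49) = 45)
Mul(Function('g')(Mul(7, 8)), Pow(Function('G')(-172), -1)) = Mul(Mul(-1, Pow(Add(-14, Mul(4, Mul(7, 8))), -1)), Pow(45, -1)) = Mul(Mul(-1, Pow(Add(-14, Mul(4, 56)), -1)), Rational(1, 45)) = Mul(Mul(-1, Pow(Add(-14, 224), -1)), Rational(1, 45)) = Mul(Mul(-1, Pow(210, -1)), Rational(1, 45)) = Mul(Mul(-1, Rational(1, 210)), Rational(1, 45)) = Mul(Rational(-1, 210), Rational(1, 45)) = Rational(-1, 9450)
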